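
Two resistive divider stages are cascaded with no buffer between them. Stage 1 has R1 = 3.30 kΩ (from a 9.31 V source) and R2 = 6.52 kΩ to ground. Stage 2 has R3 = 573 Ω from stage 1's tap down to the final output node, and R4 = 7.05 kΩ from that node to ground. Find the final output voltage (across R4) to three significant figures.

V_out ≈ 4.44 V

Stage 2 presents R3+R4 = 7623 Ω as a load on stage 1's tap.
Stage 1's lower leg becomes R2‖(R3+R4) = 3514 Ω, so V_mid = 9.31 × 3514/6814 = 4.801 V.
Stage 2 is itself unloaded: V_out = V_mid × R4/(R3+R4) = 4.801 × 7050/7623 = 4.44 V.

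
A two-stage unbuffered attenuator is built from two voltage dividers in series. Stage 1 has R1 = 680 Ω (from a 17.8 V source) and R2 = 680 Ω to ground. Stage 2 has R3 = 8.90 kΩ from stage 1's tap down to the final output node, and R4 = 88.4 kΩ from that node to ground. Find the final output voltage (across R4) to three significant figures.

V_out ≈ 8.06 V

Stage 2 presents R3+R4 = 97300 Ω as a load on stage 1's tap.
Stage 1's lower leg becomes R2‖(R3+R4) = 675.3 Ω, so V_mid = 17.8 × 675.3/1355 = 8.869 V.
Stage 2 is itself unloaded: V_out = V_mid × R4/(R3+R4) = 8.869 × 88400/97300 = 8.06 V.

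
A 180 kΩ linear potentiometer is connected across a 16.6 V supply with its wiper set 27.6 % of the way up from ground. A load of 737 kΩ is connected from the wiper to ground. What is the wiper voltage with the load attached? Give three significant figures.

V ≈ 4.37 V

The wiper splits the pot into (1−α)R = 130.3 kΩ above and αR = 49.68 kΩ below.
Lower section ‖ load = 46.54 kΩ.
V_wiper = 16.6 × 46.54/(130.3 + 46.54) = 4.37 V.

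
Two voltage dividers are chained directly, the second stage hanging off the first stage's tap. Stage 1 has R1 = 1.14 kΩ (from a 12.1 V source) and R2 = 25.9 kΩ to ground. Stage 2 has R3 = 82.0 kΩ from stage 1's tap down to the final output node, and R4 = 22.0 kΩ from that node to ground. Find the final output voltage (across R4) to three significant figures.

V_out ≈ 2.43 V

Stage 2 presents R3+R4 = 104.0 kΩ as a load on stage 1's tap.
Stage 1's lower leg becomes R2‖(R3+R4) = 20.74 kΩ, so V_mid = 12.1 × 20.74/21.88 = 11.47 V.
Stage 2 is itself unloaded: V_out = V_mid × R4/(R3+R4) = 11.47 × 22.0/104.0 = 2.43 V.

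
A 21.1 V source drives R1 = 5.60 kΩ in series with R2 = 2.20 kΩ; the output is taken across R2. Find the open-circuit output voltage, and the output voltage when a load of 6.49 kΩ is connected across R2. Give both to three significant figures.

Open-circuit: V = 21.1 × 2.20/(5.60 + 2.20) = 5.95 V.
With the load, R2 becomes R2‖R_L = 1.643 kΩ, so V = 21.1 × 1.643/7.243 = 4.79 V.

Unloaded: 5.95 V; loaded: 4.79 V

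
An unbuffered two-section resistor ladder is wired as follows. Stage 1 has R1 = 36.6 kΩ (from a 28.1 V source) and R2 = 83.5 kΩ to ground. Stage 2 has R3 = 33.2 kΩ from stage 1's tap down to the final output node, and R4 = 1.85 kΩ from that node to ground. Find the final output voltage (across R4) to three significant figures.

V_out ≈ 0.597 V

Stage 2 presents R3+R4 = 35.05 kΩ as a load on stage 1's tap.
Stage 1's lower leg becomes R2‖(R3+R4) = 24.69 kΩ, so V_mid = 28.1 × 24.69/61.29 = 11.32 V.
Stage 2 is itself unloaded: V_out = V_mid × R4/(R3+R4) = 11.32 × 1.85/35.05 = 0.597 V.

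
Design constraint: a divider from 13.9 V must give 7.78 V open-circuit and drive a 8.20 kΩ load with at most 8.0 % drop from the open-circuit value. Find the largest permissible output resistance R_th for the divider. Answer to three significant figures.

R_th ≤ 713 Ω

Loading drop = R_th/(R_th + R_L) ≤ 0.0800, so R_th ≤ R_L · ε/(1−ε) = 8.20 kΩ × 0.0800/0.9200 = 713 Ω.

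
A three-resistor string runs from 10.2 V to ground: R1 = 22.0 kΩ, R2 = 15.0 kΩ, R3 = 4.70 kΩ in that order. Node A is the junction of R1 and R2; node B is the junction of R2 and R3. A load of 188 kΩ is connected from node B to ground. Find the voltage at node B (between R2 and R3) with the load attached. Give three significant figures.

V ≈ 1.12 V

At node B, R3 is in parallel with the load: R3‖R_L = 4.585 kΩ.
Below node A the resistance is R2 + (R3‖R_L) = 19.59 kΩ, so V_A = 10.2 × 19.59/41.59 = 4.804 V.
Then V_B = V_A × (R3‖R_L)/(R2 + R3‖R_L) = 4.804 × 4.585/19.59 = 1.12 V.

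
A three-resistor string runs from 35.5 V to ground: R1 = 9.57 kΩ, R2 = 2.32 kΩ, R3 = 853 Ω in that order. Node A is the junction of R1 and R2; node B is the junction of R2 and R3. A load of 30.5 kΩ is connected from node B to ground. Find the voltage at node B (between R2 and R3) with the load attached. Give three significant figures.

At node B, R3 is in parallel with the load: R3‖R_L = 829.8 Ω.
Below node A the resistance is R2 + (R3‖R_L) = 3150 Ω, so V_A = 35.5 × 3150/12720 = 8.791 V.
Then V_B = V_A × (R3‖R_L)/(R2 + R3‖R_L) = 8.791 × 829.8/3150 = 2.32 V.

V ≈ 2.32 V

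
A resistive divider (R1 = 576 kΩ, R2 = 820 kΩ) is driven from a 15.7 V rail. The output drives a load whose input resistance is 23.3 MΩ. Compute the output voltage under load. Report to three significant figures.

The load sits in parallel with R2: R2‖R_L = (820 × 23300) / (820 + 23300) = 792.1 kΩ.
V_out = 15.7 × 792.1 / (576 + 792.1) = 15.7 × 792.1/1368 = 9.09 V.
(Unloaded it would have been 9.22 V.)

V_out ≈ 9.09 V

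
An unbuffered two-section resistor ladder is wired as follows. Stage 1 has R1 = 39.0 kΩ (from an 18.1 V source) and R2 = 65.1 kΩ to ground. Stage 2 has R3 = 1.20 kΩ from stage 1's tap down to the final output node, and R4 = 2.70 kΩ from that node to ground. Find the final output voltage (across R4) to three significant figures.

V_out ≈ 1.08 V

Stage 2 presents R3+R4 = 3.900 kΩ as a load on stage 1's tap.
Stage 1's lower leg becomes R2‖(R3+R4) = 3.680 kΩ, so V_mid = 18.1 × 3.680/42.68 = 1.560 V.
Stage 2 is itself unloaded: V_out = V_mid × R4/(R3+R4) = 1.560 × 2.70/3.900 = 1.08 V.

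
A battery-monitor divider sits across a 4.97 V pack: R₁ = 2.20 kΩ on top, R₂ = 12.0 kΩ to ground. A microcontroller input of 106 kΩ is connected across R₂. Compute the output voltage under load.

The load sits in parallel with R₂: R₂‖R_L = (12.0 × 106) / (12.0 + 106) = 10.78 kΩ.
V_out = 4.97 × 10.78 / (2.20 + 10.78) = 4.97 × 10.78/12.98 = 4.13 V.
(Unloaded it would have been 4.20 V.)

V_out ≈ 4.13 V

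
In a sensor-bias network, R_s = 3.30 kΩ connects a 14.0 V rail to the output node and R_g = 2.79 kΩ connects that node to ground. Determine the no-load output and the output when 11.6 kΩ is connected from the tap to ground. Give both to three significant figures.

Open-circuit: V = 14.0 × 2.79/(3.30 + 2.79) = 6.41 V.
With the load, R_g becomes R_g‖R_L = 2.249 kΩ, so V = 14.0 × 2.249/5.549 = 5.67 V.

Unloaded: 6.41 V; loaded: 5.67 V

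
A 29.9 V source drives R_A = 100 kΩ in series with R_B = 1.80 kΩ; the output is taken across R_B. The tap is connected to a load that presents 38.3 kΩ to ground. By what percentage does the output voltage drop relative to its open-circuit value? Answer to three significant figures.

4.41 %

The divider's output (Thévenin) resistance is R_A‖R_B = 1.768 kΩ.
Fractional drop under load = R_th/(R_th + R_L) = 1.768 / (1.768 + 38.3) = 0.04413.
So the output falls by 4.41 %.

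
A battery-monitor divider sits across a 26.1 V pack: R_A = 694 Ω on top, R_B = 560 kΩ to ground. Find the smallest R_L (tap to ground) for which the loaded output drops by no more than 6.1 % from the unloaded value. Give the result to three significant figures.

R_L(min) ≈ 10.7 kΩ

Output resistance R_th = R_A‖R_B = (694 × 560000)/560700 = 693.1 Ω.
The fractional drop is R_th/(R_th + R_L); requiring this ≤ 0.0610 gives R_L ≥ R_th(1/0.0610 − 1) = 693.1 × 15.39 = 10.7 kΩ.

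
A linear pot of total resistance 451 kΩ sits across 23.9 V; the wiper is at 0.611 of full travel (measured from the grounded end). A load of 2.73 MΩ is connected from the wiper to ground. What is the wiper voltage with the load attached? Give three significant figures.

V ≈ 14.1 V

The wiper splits the pot into (1−α)R = 175.4 kΩ above and αR = 275.6 kΩ below.
Lower section ‖ load = 250.3 kΩ.
V_wiper = 23.9 × 250.3/(175.4 + 250.3) = 14.1 V.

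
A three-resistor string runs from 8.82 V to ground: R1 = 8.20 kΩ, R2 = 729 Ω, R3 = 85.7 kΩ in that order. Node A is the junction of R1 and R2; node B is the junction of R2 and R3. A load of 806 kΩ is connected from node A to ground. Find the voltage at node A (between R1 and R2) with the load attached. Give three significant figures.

V ≈ 7.98 V

Below node A the series string R2+R3 = 86430 Ω sits in parallel with the 806000 Ω load: 78060 Ω.
V_A = 8.82 × 78060/(8200 + 78060) = 7.98 V.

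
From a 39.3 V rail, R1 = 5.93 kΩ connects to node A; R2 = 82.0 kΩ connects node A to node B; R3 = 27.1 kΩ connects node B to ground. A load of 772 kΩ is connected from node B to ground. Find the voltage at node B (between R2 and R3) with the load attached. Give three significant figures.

At node B, R3 is in parallel with the load: R3‖R_L = 26.18 kΩ.
Below node A the resistance is R2 + (R3‖R_L) = 108.2 kΩ, so V_A = 39.3 × 108.2/114.1 = 37.26 V.
Then V_B = V_A × (R3‖R_L)/(R2 + R3‖R_L) = 37.26 × 26.18/108.2 = 9.02 V.

V ≈ 9.02 V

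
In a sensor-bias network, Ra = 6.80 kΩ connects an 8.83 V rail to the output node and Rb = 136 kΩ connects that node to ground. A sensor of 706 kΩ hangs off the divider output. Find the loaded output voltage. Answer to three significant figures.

V_out ≈ 8.33 V

The load sits in parallel with Rb: Rb‖R_L = (136 × 706) / (136 + 706) = 114.0 kΩ.
V_out = 8.83 × 114.0 / (6.80 + 114.0) = 8.83 × 114.0/120.8 = 8.33 V.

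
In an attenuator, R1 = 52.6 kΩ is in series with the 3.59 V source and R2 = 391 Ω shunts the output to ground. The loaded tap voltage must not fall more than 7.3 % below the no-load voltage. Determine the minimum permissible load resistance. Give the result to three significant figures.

Output resistance R_th = R1‖R2 = (52600 × 391)/52990 = 388.1 Ω.
The fractional drop is R_th/(R_th + R_L); requiring this ≤ 0.0730 gives R_L ≥ R_th(1/0.0730 − 1) = 388.1 × 12.70 = 4.93 kΩ.

R_L(min) ≈ 4.93 kΩ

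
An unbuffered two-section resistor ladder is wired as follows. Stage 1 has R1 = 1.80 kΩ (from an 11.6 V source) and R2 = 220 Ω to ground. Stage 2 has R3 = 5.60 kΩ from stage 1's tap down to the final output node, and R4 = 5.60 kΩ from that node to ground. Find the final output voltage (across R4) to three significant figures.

Stage 2 presents R3+R4 = 11200 Ω as a load on stage 1's tap.
Stage 1's lower leg becomes R2‖(R3+R4) = 215.8 Ω, so V_mid = 11.6 × 215.8/2016 = 1.242 V.
Stage 2 is itself unloaded: V_out = V_mid × R4/(R3+R4) = 1.242 × 5600/11200 = 0.621 V.

V_out ≈ 0.621 V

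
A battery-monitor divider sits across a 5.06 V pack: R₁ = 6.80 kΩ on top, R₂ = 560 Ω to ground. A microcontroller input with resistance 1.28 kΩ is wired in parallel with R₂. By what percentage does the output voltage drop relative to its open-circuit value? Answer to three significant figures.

28.8 %

Unloaded V = 5.06 × 560/7360 = 0.3850 V.
Loaded: R₂‖R_L = 389.6 Ω, giving V = 5.06 × 389.6/7190 = 0.2742 V.
Drop = (0.3850 − 0.2742) / 0.3850 = 28.8 %.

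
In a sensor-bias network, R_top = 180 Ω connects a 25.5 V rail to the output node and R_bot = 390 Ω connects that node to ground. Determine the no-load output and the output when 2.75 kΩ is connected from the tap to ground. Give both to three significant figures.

Open-circuit: V = 25.5 × 390/(180 + 390) = 17.4 V.
With the load, R_bot becomes R_bot‖R_L = 341.6 Ω, so V = 25.5 × 341.6/521.6 = 16.7 V.

Unloaded: 17.4 V; loaded: 16.7 V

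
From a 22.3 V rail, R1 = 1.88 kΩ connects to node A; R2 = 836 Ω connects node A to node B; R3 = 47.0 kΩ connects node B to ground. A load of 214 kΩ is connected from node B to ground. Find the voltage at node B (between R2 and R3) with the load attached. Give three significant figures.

At node B, R3 is in parallel with the load: R3‖R_L = 38540 Ω.
Below node A the resistance is R2 + (R3‖R_L) = 39370 Ω, so V_A = 22.3 × 39370/41250 = 21.28 V.
Then V_B = V_A × (R3‖R_L)/(R2 + R3‖R_L) = 21.28 × 38540/39370 = 20.8 V.

V ≈ 20.8 V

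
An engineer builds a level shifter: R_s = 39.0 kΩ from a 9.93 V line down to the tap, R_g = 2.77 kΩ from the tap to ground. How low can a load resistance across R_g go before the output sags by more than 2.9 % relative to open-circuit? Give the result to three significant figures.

R_L(min) ≈ 86.6 kΩ

Output resistance R_th = R_s‖R_g = (39.0 × 2.77)/41.77 = 2.586 kΩ.
The fractional drop is R_th/(R_th + R_L); requiring this ≤ 0.0290 gives R_L ≥ R_th(1/0.0290 − 1) = 2.586 × 33.48 = 86.6 kΩ.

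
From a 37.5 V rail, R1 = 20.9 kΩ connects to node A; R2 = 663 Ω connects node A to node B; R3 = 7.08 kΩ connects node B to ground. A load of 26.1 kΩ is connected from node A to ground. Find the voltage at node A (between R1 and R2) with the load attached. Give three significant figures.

V ≈ 8.33 V

Below node A the series string R2+R3 = 7743 Ω sits in parallel with the 26100 Ω load: 5971 Ω.
V_A = 37.5 × 5971/(20900 + 5971) = 8.33 V.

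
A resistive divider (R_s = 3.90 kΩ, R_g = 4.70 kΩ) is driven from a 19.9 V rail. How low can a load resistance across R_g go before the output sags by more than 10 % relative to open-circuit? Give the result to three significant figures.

Output resistance R_th = R_s‖R_g = (3.90 × 4.70)/8.600 = 2.131 kΩ.
The fractional drop is R_th/(R_th + R_L); requiring this ≤ 0.100 gives R_L ≥ R_th(1/0.100 − 1) = 2.131 × 9.000 = 19.2 kΩ.

R_L(min) ≈ 19.2 kΩ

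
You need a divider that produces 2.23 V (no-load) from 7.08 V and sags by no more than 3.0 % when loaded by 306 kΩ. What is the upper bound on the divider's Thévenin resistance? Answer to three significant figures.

R_th ≤ 9.46 kΩ

Loading drop = R_th/(R_th + R_L) ≤ 0.0300, so R_th ≤ R_L · ε/(1−ε) = 306 kΩ × 0.0300/0.9700 = 9.46 kΩ.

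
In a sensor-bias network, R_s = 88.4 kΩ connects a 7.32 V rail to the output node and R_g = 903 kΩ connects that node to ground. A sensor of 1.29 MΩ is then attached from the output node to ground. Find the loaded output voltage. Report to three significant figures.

V_out ≈ 6.28 V

The load sits in parallel with R_g: R_g‖R_L = (903 × 1290) / (903 + 1290) = 531.2 kΩ.
V_out = 7.32 × 531.2 / (88.4 + 531.2) = 7.32 × 531.2/619.6 = 6.28 V.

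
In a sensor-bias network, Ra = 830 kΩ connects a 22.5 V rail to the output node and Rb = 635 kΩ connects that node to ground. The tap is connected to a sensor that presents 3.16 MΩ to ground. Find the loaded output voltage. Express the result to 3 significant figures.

V_out ≈ 8.76 V

The load sits in parallel with Rb: Rb‖R_L = (635 × 3160) / (635 + 3160) = 528.7 kΩ.
V_out = 22.5 × 528.7 / (830 + 528.7) = 22.5 × 528.7/1359 = 8.76 V.
(Unloaded it would have been 9.75 V.)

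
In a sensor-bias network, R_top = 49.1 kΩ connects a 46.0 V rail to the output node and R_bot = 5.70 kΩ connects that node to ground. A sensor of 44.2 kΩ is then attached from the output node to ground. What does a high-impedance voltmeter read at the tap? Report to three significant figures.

The load sits in parallel with R_bot: R_bot‖R_L = (5.70 × 44.2) / (5.70 + 44.2) = 5.049 kΩ.
V_out = 46.0 × 5.049 / (49.1 + 5.049) = 46.0 × 5.049/54.15 = 4.29 V.
(Unloaded it would have been 4.78 V.)

V_out ≈ 4.29 V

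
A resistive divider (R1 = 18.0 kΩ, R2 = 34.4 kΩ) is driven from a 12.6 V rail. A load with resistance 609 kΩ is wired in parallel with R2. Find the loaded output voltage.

V_out ≈ 8.11 V

The load sits in parallel with R2: R2‖R_L = (34.4 × 609) / (34.4 + 609) = 32.56 kΩ.
V_out = 12.6 × 32.56 / (18.0 + 32.56) = 12.6 × 32.56/50.56 = 8.11 V.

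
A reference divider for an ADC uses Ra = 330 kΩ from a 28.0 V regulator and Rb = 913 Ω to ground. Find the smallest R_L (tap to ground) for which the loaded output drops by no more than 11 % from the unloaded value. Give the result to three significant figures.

R_L(min) ≈ 7.37 kΩ

Output resistance R_th = Ra‖Rb = (330000 × 913)/330900 = 910.5 Ω.
The fractional drop is R_th/(R_th + R_L); requiring this ≤ 0.110 gives R_L ≥ R_th(1/0.110 − 1) = 910.5 × 8.091 = 7.37 kΩ.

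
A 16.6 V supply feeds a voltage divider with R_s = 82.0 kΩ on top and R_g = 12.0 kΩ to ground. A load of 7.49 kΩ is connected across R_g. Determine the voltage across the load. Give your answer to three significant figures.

The load sits in parallel with R_g: R_g‖R_L = (12.0 × 7.49) / (12.0 + 7.49) = 4.612 kΩ.
V_out = 16.6 × 4.612 / (82.0 + 4.612) = 16.6 × 4.612/86.61 = 0.884 V.

V_out ≈ 0.884 V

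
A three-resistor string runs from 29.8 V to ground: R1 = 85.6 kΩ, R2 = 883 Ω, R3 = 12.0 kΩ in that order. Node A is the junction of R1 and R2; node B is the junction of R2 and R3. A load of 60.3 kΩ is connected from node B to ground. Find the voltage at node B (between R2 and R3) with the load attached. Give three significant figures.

V ≈ 3.09 V

At node B, R3 is in parallel with the load: R3‖R_L = 10010 Ω.
Below node A the resistance is R2 + (R3‖R_L) = 10890 Ω, so V_A = 29.8 × 10890/96490 = 3.364 V.
Then V_B = V_A × (R3‖R_L)/(R2 + R3‖R_L) = 3.364 × 10010/10890 = 3.09 V.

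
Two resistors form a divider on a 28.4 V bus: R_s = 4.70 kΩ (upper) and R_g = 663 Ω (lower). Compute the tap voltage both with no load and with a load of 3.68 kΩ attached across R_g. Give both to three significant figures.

Open-circuit: V = 28.4 × 663/(4700 + 663) = 3.51 V.
With the load, R_g becomes R_g‖R_L = 561.8 Ω, so V = 28.4 × 561.8/5262 = 3.03 V.

Unloaded: 3.51 V; loaded: 3.03 V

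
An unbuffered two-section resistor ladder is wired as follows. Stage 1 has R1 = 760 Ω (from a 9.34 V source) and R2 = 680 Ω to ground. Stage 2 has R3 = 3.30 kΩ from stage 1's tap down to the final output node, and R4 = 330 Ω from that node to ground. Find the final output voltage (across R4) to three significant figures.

Stage 2 presents R3+R4 = 3630 Ω as a load on stage 1's tap.
Stage 1's lower leg becomes R2‖(R3+R4) = 572.7 Ω, so V_mid = 9.34 × 572.7/1333 = 4.014 V.
Stage 2 is itself unloaded: V_out = V_mid × R4/(R3+R4) = 4.014 × 330/3630 = 0.365 V.

V_out ≈ 0.365 V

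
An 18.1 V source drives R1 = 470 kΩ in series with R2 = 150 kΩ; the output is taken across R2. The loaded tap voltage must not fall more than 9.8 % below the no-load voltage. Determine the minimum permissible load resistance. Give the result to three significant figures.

Output resistance R_th = R1‖R2 = (470 × 150)/620.0 = 113.7 kΩ.
The fractional drop is R_th/(R_th + R_L); requiring this ≤ 0.0980 gives R_L ≥ R_th(1/0.0980 − 1) = 113.7 × 9.204 = 1.05 MΩ.

R_L(min) ≈ 1.05 MΩ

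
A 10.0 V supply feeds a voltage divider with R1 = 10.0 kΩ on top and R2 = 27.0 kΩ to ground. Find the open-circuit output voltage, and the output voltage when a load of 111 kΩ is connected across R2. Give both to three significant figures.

Open-circuit: V = 10.0 × 27.0/(10.0 + 27.0) = 7.30 V.
With the load, R2 becomes R2‖R_L = 21.72 kΩ, so V = 10.0 × 21.72/31.72 = 6.85 V.

Unloaded: 7.30 V; loaded: 6.85 V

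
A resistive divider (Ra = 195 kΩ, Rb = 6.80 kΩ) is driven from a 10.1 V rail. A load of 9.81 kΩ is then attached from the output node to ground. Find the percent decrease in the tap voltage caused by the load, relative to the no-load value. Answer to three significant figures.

Unloaded V = 10.1 × 6.80/201.8 = 0.3403 V.
Loaded: Rb‖R_L = 4.016 kΩ, giving V = 10.1 × 4.016/199.0 = 0.2038 V.
Drop = (0.3403 − 0.2038) / 0.3403 = 40.1 %.

40.1 %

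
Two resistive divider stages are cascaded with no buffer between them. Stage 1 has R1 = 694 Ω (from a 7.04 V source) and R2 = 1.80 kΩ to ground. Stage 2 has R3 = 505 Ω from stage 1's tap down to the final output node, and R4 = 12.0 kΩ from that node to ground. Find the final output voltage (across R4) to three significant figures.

V_out ≈ 4.69 V

Stage 2 presents R3+R4 = 12500 Ω as a load on stage 1's tap.
Stage 1's lower leg becomes R2‖(R3+R4) = 1574 Ω, so V_mid = 7.04 × 1574/2268 = 4.885 V.
Stage 2 is itself unloaded: V_out = V_mid × R4/(R3+R4) = 4.885 × 12000/12500 = 4.69 V.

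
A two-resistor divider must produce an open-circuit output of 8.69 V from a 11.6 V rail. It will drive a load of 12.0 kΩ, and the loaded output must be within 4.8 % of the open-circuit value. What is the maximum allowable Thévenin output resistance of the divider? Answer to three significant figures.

R_th ≤ 605 Ω

Loading drop = R_th/(R_th + R_L) ≤ 0.0480, so R_th ≤ R_L · ε/(1−ε) = 12.0 kΩ × 0.0480/0.9520 = 605 Ω.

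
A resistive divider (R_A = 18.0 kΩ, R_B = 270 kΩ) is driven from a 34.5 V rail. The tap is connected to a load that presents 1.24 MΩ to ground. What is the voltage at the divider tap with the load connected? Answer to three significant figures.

V_out ≈ 31.9 V

The load sits in parallel with R_B: R_B‖R_L = (270 × 1240) / (270 + 1240) = 221.7 kΩ.
V_out = 34.5 × 221.7 / (18.0 + 221.7) = 34.5 × 221.7/239.7 = 31.9 V.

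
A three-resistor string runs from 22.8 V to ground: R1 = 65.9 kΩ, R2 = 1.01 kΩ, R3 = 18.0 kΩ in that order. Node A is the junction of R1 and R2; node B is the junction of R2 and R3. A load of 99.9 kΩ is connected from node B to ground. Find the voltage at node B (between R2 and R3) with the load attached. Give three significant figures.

At node B, R3 is in parallel with the load: R3‖R_L = 15.25 kΩ.
Below node A the resistance is R2 + (R3‖R_L) = 16.26 kΩ, so V_A = 22.8 × 16.26/82.16 = 4.513 V.
Then V_B = V_A × (R3‖R_L)/(R2 + R3‖R_L) = 4.513 × 15.25/16.26 = 4.23 V.

V ≈ 4.23 V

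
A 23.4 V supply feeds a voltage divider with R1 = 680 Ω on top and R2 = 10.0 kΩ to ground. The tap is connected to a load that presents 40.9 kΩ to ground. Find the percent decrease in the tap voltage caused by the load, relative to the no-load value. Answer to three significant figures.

1.53 %

The divider's output (Thévenin) resistance is R1‖R2 = 636.7 Ω.
Fractional drop under load = R_th/(R_th + R_L) = 636.7 / (636.7 + 40900) = 0.01533.
So the output falls by 1.53 %.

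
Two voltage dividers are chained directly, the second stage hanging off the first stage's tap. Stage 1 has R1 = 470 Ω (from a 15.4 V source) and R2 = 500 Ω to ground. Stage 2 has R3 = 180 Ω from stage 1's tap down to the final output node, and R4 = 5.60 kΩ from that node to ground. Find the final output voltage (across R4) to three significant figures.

Stage 2 presents R3+R4 = 5780 Ω as a load on stage 1's tap.
Stage 1's lower leg becomes R2‖(R3+R4) = 460.2 Ω, so V_mid = 15.4 × 460.2/930.2 = 7.619 V.
Stage 2 is itself unloaded: V_out = V_mid × R4/(R3+R4) = 7.619 × 5600/5780 = 7.38 V.

V_out ≈ 7.38 V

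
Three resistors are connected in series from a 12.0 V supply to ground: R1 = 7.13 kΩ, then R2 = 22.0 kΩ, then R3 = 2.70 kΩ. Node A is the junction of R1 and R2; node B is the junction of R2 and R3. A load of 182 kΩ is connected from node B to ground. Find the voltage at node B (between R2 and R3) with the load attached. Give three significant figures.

V ≈ 1.00 V

At node B, R3 is in parallel with the load: R3‖R_L = 2.661 kΩ.
Below node A the resistance is R2 + (R3‖R_L) = 24.66 kΩ, so V_A = 12.0 × 24.66/31.79 = 9.309 V.
Then V_B = V_A × (R3‖R_L)/(R2 + R3‖R_L) = 9.309 × 2.661/24.66 = 1.00 V.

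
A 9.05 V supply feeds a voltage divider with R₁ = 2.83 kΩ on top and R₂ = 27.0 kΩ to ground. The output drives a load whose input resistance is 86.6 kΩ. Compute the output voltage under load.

The load sits in parallel with R₂: R₂‖R_L = (27.0 × 86.6) / (27.0 + 86.6) = 20.58 kΩ.
V_out = 9.05 × 20.58 / (2.83 + 20.58) = 9.05 × 20.58/23.41 = 7.96 V.

V_out ≈ 7.96 V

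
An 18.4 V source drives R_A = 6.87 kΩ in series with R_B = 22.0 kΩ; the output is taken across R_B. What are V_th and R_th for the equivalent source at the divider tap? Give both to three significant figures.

V_th = 14.0 V, R_th = 5.24 kΩ

V_th is the open-circuit tap voltage: 18.4 × 22.0/(6.87 + 22.0) = 14.0 V.
With the supply zeroed, R_A and R_B appear in parallel from the tap: R_th = R_A‖R_B = (6.87 × 22.0)/28.87 = 5.24 kΩ.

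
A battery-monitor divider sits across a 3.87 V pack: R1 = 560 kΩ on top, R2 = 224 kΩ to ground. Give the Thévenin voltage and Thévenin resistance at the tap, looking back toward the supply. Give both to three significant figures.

V_th is the open-circuit tap voltage: 3.87 × 224/(560 + 224) = 1.11 V.
With the supply zeroed, R1 and R2 appear in parallel from the tap: R_th = R1‖R2 = (560 × 224)/784.0 = 160 kΩ.

V_th = 1.11 V, R_th = 160 kΩ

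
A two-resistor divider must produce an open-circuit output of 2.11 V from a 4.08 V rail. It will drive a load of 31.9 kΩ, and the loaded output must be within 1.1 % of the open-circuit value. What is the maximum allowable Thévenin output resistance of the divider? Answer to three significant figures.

R_th ≤ 355 Ω

Loading drop = R_th/(R_th + R_L) ≤ 0.0110, so R_th ≤ R_L · ε/(1−ε) = 31.9 kΩ × 0.0110/0.9890 = 355 Ω.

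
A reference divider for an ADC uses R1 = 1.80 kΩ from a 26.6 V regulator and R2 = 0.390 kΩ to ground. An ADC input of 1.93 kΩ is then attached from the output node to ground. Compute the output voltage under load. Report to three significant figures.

V_out ≈ 4.06 V

The load sits in parallel with R2: R2‖R_L = (390 × 1930) / (390 + 1930) = 324.4 Ω.
V_out = 26.6 × 324.4 / (1800 + 324.4) = 26.6 × 324.4/2124 = 4.06 V.
(Unloaded it would have been 4.74 V.)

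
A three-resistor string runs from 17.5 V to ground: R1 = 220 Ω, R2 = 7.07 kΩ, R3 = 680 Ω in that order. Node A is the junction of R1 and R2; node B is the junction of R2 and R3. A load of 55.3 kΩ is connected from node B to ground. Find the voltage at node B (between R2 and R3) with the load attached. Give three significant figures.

V ≈ 1.48 V

At node B, R3 is in parallel with the load: R3‖R_L = 671.7 Ω.
Below node A the resistance is R2 + (R3‖R_L) = 7742 Ω, so V_A = 17.5 × 7742/7962 = 17.02 V.
Then V_B = V_A × (R3‖R_L)/(R2 + R3‖R_L) = 17.02 × 671.7/7742 = 1.48 V.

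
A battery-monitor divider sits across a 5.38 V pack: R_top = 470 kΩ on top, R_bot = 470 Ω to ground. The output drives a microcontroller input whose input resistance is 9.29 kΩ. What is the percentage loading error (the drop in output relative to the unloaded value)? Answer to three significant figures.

4.81 %

The divider's output (Thévenin) resistance is R_top‖R_bot = 469.5 Ω.
Fractional drop under load = R_th/(R_th + R_L) = 469.5 / (469.5 + 9290) = 0.04811.
So the output falls by 4.81 %.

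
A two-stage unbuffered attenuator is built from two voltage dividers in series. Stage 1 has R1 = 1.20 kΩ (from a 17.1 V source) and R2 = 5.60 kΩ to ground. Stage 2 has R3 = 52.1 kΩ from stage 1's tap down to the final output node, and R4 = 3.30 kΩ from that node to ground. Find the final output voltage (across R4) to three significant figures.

Stage 2 presents R3+R4 = 55.40 kΩ as a load on stage 1's tap.
Stage 1's lower leg becomes R2‖(R3+R4) = 5.086 kΩ, so V_mid = 17.1 × 5.086/6.286 = 13.84 V.
Stage 2 is itself unloaded: V_out = V_mid × R4/(R3+R4) = 13.84 × 3.30/55.40 = 0.824 V.

V_out ≈ 0.824 V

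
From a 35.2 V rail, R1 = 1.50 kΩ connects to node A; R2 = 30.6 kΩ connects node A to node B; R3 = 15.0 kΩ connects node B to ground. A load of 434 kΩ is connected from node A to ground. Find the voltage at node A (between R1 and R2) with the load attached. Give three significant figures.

V ≈ 34.0 V

Below node A the series string R2+R3 = 45.60 kΩ sits in parallel with the 434 kΩ load: 41.26 kΩ.
V_A = 35.2 × 41.26/(1.50 + 41.26) = 34.0 V.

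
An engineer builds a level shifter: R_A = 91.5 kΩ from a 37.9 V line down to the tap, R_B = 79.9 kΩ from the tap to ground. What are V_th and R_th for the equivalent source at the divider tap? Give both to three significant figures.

V_th is the open-circuit tap voltage: 37.9 × 79.9/(91.5 + 79.9) = 17.7 V.
With the supply zeroed, R_A and R_B appear in parallel from the tap: R_th = R_A‖R_B = (91.5 × 79.9)/171.4 = 42.7 kΩ.

V_th = 17.7 V, R_th = 42.7 kΩ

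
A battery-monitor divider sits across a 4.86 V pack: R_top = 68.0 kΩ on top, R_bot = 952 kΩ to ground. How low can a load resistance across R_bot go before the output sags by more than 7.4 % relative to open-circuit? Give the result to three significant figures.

Output resistance R_th = R_top‖R_bot = (68.0 × 952)/1020 = 63.47 kΩ.
The fractional drop is R_th/(R_th + R_L); requiring this ≤ 0.0740 gives R_L ≥ R_th(1/0.0740 − 1) = 63.47 × 12.51 = 794 kΩ.

R_L(min) ≈ 794 kΩ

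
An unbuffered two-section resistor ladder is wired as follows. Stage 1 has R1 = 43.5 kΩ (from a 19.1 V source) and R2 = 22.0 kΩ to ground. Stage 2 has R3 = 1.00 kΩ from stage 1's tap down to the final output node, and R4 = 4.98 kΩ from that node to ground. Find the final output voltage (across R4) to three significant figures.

Stage 2 presents R3+R4 = 5.980 kΩ as a load on stage 1's tap.
Stage 1's lower leg becomes R2‖(R3+R4) = 4.702 kΩ, so V_mid = 19.1 × 4.702/48.20 = 1.863 V.
Stage 2 is itself unloaded: V_out = V_mid × R4/(R3+R4) = 1.863 × 4.98/5.980 = 1.55 V.

V_out ≈ 1.55 V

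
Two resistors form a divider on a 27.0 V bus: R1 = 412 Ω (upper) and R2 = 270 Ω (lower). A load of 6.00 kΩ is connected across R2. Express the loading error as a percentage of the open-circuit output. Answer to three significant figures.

The divider's output (Thévenin) resistance is R1‖R2 = 163.1 Ω.
Fractional drop under load = R_th/(R_th + R_L) = 163.1 / (163.1 + 6000) = 0.02647.
So the output falls by 2.65 %.

2.65 %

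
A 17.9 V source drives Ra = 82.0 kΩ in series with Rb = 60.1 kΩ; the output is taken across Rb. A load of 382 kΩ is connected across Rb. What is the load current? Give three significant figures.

I_L ≈ 0.0182 mA

Rb‖R_L = 51.93 kΩ; V_out = 17.9 × 51.93/133.9 = 6.941 V.
I_L = V_out / R_L = 6.941 / 382 kΩ = 0.0182 mA.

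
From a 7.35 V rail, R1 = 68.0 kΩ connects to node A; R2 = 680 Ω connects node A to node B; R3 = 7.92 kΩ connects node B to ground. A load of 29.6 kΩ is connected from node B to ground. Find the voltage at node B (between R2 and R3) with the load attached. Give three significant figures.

V ≈ 0.613 V

At node B, R3 is in parallel with the load: R3‖R_L = 6248 Ω.
Below node A the resistance is R2 + (R3‖R_L) = 6928 Ω, so V_A = 7.35 × 6928/74930 = 0.6796 V.
Then V_B = V_A × (R3‖R_L)/(R2 + R3‖R_L) = 0.6796 × 6248/6928 = 0.613 V.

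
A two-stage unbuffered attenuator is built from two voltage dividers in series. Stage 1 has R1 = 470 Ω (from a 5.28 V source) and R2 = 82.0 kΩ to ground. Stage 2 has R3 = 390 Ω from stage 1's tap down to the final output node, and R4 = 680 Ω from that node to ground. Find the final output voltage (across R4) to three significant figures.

Stage 2 presents R3+R4 = 1070 Ω as a load on stage 1's tap.
Stage 1's lower leg becomes R2‖(R3+R4) = 1056 Ω, so V_mid = 5.28 × 1056/1526 = 3.654 V.
Stage 2 is itself unloaded: V_out = V_mid × R4/(R3+R4) = 3.654 × 680/1070 = 2.32 V.

V_out ≈ 2.32 V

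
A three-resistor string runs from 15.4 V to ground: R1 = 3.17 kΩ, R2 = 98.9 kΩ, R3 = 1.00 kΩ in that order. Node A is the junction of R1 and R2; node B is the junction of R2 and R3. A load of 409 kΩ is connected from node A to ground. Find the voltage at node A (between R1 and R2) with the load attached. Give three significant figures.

Below node A the series string R2+R3 = 99.90 kΩ sits in parallel with the 409 kΩ load: 80.29 kΩ.
V_A = 15.4 × 80.29/(3.17 + 80.29) = 14.8 V.

V ≈ 14.8 V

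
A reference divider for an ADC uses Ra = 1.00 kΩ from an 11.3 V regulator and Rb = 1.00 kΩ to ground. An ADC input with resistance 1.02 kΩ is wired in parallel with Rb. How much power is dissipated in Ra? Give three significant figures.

Total resistance from the source is Ra + (Rb‖R_L) = 1.505 kΩ, so I = 11.3/1.505 kΩ = 7.509 mA.
P = I²·Ra = (7.509 mA)² × 1.00 kΩ = 56.4 mW.

P ≈ 56.4 mW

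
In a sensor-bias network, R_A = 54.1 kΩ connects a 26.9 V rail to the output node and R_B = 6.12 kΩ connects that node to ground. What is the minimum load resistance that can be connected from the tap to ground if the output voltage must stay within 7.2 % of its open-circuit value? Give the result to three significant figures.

R_L(min) ≈ 70.9 kΩ

Output resistance R_th = R_A‖R_B = (54.1 × 6.12)/60.22 = 5.498 kΩ.
The fractional drop is R_th/(R_th + R_L); requiring this ≤ 0.0720 gives R_L ≥ R_th(1/0.0720 − 1) = 5.498 × 12.89 = 70.9 kΩ.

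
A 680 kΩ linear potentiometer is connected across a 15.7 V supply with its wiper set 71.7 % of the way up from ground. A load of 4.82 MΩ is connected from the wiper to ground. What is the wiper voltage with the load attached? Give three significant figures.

The wiper splits the pot into (1−α)R = 192.4 kΩ above and αR = 487.6 kΩ below.
Lower section ‖ load = 442.8 kΩ.
V_wiper = 15.7 × 442.8/(192.4 + 442.8) = 10.9 V.

V ≈ 10.9 V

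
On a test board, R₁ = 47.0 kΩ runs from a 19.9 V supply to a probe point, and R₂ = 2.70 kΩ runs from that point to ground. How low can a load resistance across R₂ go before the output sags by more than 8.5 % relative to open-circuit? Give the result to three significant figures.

R_L(min) ≈ 27.5 kΩ

Output resistance R_th = R₁‖R₂ = (47.0 × 2.70)/49.70 = 2.553 kΩ.
The fractional drop is R_th/(R_th + R_L); requiring this ≤ 0.0850 gives R_L ≥ R_th(1/0.0850 − 1) = 2.553 × 10.76 = 27.5 kΩ.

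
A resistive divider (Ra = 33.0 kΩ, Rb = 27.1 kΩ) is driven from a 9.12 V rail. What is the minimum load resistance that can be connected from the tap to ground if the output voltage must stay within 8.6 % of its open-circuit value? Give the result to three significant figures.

Output resistance R_th = Ra‖Rb = (33.0 × 27.1)/60.10 = 14.88 kΩ.
The fractional drop is R_th/(R_th + R_L); requiring this ≤ 0.0860 gives R_L ≥ R_th(1/0.0860 − 1) = 14.88 × 10.63 = 158 kΩ.

R_L(min) ≈ 158 kΩ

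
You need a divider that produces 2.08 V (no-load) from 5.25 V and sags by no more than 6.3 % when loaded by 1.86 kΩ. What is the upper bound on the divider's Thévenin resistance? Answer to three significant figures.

Loading drop = R_th/(R_th + R_L) ≤ 0.0630, so R_th ≤ R_L · ε/(1−ε) = 1.86 kΩ × 0.0630/0.9370 = 125 Ω.
(Any R1, R2 with R2/(R1+R2) = 0.396 and R1‖R2 ≤ 125 Ω will meet the spec.)

R_th ≤ 125 Ω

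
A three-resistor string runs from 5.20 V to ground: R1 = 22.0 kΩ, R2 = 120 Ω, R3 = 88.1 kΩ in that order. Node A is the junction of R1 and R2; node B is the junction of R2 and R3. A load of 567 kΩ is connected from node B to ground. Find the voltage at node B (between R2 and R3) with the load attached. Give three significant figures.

V ≈ 4.03 V

At node B, R3 is in parallel with the load: R3‖R_L = 76250 Ω.
Below node A the resistance is R2 + (R3‖R_L) = 76370 Ω, so V_A = 5.20 × 76370/98370 = 4.037 V.
Then V_B = V_A × (R3‖R_L)/(R2 + R3‖R_L) = 4.037 × 76250/76370 = 4.03 V.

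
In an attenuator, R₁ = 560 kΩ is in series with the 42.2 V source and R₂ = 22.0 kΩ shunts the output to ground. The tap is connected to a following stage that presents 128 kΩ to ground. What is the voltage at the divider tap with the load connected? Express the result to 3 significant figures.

V_out ≈ 1.37 V

The load sits in parallel with R₂: R₂‖R_L = (22.0 × 128) / (22.0 + 128) = 18.77 kΩ.
V_out = 42.2 × 18.77 / (560 + 18.77) = 42.2 × 18.77/578.8 = 1.37 V.
(Unloaded it would have been 1.60 V.)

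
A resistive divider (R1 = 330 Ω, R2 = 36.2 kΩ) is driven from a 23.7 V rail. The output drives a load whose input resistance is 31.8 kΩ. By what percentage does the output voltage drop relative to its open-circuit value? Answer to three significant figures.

1.02 %

The divider's output (Thévenin) resistance is R1‖R2 = 327.0 Ω.
Fractional drop under load = R_th/(R_th + R_L) = 327.0 / (327.0 + 31800) = 0.01018.
So the output falls by 1.02 %.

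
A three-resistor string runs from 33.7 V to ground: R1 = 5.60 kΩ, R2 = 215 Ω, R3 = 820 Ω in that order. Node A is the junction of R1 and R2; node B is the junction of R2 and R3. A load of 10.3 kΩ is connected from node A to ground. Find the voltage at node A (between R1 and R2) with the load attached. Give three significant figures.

V ≈ 4.85 V

Below node A the series string R2+R3 = 1035 Ω sits in parallel with the 10300 Ω load: 940.5 Ω.
V_A = 33.7 × 940.5/(5600 + 940.5) = 4.85 V.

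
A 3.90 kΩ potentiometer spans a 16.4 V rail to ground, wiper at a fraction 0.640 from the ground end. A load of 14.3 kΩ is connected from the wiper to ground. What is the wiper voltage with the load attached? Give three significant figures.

V ≈ 9.88 V

The wiper splits the pot into (1−α)R = 1.404 kΩ above and αR = 2.496 kΩ below.
Lower section ‖ load = 2.125 kΩ.
V_wiper = 16.4 × 2.125/(1.404 + 2.125) = 9.88 V.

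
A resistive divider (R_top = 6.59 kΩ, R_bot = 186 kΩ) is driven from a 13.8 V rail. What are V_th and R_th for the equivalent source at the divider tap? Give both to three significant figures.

V_th is the open-circuit tap voltage: 13.8 × 186/(6.59 + 186) = 13.3 V.
With the supply zeroed, R_top and R_bot appear in parallel from the tap: R_th = R_top‖R_bot = (6.59 × 186)/192.6 = 6.36 kΩ.

V_th = 13.3 V, R_th = 6.36 kΩ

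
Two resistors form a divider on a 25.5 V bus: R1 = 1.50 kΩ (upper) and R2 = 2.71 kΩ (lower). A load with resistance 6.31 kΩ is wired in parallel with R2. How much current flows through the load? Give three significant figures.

I_L ≈ 2.26 mA

R2‖R_L = 1.896 kΩ; V_out = 25.5 × 1.896/3.396 = 14.24 V.
I_L = V_out / R_L = 14.24 / 6.31 kΩ = 2.26 mA.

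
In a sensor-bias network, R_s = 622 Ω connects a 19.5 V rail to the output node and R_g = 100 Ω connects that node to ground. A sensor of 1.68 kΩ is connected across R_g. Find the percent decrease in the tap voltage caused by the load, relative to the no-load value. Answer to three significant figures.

The divider's output (Thévenin) resistance is R_s‖R_g = 86.15 Ω.
Fractional drop under load = R_th/(R_th + R_L) = 86.15 / (86.15 + 1680) = 0.04878.
So the output falls by 4.88 %.

4.88 %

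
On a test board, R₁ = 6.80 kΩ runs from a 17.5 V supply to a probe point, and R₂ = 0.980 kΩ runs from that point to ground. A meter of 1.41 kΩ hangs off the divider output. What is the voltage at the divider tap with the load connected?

The load sits in parallel with R₂: R₂‖R_L = (980 × 1410) / (980 + 1410) = 578.2 Ω.
V_out = 17.5 × 578.2 / (6800 + 578.2) = 17.5 × 578.2/7378 = 1.37 V.

V_out ≈ 1.37 V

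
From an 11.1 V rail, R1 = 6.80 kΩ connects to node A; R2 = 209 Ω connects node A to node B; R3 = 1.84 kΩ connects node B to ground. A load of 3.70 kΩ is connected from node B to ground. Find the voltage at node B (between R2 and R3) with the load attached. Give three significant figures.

V ≈ 1.66 V

At node B, R3 is in parallel with the load: R3‖R_L = 1229 Ω.
Below node A the resistance is R2 + (R3‖R_L) = 1438 Ω, so V_A = 11.1 × 1438/8238 = 1.937 V.
Then V_B = V_A × (R3‖R_L)/(R2 + R3‖R_L) = 1.937 × 1229/1438 = 1.66 V.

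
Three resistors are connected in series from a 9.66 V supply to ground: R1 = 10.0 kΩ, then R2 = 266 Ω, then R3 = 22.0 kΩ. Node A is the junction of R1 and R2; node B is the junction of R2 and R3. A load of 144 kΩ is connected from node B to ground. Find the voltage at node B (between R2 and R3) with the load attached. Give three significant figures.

V ≈ 6.28 V

At node B, R3 is in parallel with the load: R3‖R_L = 19080 Ω.
Below node A the resistance is R2 + (R3‖R_L) = 19350 Ω, so V_A = 9.66 × 19350/29350 = 6.369 V.
Then V_B = V_A × (R3‖R_L)/(R2 + R3‖R_L) = 6.369 × 19080/19350 = 6.28 V.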